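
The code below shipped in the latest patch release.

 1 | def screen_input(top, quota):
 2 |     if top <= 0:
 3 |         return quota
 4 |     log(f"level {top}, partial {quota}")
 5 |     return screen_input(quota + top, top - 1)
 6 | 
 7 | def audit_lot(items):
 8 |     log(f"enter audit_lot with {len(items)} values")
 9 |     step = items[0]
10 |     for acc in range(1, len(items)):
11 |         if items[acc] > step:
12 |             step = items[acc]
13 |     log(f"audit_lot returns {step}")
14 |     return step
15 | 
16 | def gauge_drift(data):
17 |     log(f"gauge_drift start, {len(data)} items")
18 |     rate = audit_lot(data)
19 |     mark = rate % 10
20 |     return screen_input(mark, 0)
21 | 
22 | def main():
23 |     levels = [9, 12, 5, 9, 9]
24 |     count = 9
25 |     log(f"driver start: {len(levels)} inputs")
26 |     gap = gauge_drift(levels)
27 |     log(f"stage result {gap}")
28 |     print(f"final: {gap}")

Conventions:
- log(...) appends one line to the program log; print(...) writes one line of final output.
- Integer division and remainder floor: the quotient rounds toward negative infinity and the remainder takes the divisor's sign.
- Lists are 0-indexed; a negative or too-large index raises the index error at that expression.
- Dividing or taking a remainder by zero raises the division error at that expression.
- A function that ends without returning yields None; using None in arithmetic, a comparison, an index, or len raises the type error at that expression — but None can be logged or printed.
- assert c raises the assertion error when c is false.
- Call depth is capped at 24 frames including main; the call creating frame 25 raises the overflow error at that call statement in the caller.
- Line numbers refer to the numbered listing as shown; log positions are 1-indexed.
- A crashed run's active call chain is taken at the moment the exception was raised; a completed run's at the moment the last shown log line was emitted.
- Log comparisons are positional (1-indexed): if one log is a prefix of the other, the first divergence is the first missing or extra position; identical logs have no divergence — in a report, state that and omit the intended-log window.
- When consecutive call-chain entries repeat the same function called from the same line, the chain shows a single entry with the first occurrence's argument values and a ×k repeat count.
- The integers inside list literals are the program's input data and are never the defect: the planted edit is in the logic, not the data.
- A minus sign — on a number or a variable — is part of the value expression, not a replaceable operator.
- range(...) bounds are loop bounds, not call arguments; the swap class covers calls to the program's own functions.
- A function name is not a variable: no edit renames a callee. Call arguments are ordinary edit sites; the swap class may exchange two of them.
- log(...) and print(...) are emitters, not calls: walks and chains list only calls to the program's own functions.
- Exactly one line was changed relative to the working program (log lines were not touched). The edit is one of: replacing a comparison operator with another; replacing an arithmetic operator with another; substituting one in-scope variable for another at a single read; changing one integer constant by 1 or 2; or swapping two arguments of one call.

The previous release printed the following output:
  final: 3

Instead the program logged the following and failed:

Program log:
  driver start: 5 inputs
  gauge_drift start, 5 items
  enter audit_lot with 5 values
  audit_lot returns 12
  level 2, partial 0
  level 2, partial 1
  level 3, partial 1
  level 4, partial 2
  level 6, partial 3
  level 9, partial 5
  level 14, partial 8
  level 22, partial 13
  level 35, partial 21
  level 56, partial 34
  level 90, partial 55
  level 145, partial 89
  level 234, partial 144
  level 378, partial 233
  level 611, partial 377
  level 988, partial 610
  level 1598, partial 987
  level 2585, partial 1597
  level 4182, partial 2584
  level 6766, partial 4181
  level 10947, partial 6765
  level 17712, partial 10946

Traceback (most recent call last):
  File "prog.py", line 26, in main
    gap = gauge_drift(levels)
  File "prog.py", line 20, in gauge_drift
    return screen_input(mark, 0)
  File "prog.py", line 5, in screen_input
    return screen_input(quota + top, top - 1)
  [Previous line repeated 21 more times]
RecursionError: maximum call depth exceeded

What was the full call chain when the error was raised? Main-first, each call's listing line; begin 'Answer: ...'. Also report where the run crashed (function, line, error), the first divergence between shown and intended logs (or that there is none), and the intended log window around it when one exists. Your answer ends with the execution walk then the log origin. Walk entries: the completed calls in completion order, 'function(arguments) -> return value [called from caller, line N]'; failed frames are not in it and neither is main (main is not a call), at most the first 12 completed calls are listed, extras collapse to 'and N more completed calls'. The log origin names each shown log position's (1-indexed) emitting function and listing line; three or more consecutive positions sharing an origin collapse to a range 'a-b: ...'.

Answer: main -> gauge_drift (called at line 26) -> screen_input (called at line 20) -> screen_input (called at line 5) ×21.
Key fact: Log line 6 is where behavior first shows: 'level 2, partial 1' appears instead of 'level 1, partial 2'.
Crash: screen_input, line 5, RecursionError.
First divergence: at position 6 the run shows 'level 2, partial 1' where the working version logs 'level 1, partial 2'.
Intended log window:
  4: audit_lot returns 12
  5: level 2, partial 0
  6: level 1, partial 2
  7: stage result 3
Execution walk:
  audit_lot([9, 12, 5, 9, 9]) -> 12  [called from gauge_drift, line 18]
Origin of each log line:
  1: emitted by main (line 25)
  2: emitted by gauge_drift (line 17)
  3: emitted by audit_lot (line 8)
  4: emitted by audit_lot (line 13)
  5-26: emitted by screen_input (line 4)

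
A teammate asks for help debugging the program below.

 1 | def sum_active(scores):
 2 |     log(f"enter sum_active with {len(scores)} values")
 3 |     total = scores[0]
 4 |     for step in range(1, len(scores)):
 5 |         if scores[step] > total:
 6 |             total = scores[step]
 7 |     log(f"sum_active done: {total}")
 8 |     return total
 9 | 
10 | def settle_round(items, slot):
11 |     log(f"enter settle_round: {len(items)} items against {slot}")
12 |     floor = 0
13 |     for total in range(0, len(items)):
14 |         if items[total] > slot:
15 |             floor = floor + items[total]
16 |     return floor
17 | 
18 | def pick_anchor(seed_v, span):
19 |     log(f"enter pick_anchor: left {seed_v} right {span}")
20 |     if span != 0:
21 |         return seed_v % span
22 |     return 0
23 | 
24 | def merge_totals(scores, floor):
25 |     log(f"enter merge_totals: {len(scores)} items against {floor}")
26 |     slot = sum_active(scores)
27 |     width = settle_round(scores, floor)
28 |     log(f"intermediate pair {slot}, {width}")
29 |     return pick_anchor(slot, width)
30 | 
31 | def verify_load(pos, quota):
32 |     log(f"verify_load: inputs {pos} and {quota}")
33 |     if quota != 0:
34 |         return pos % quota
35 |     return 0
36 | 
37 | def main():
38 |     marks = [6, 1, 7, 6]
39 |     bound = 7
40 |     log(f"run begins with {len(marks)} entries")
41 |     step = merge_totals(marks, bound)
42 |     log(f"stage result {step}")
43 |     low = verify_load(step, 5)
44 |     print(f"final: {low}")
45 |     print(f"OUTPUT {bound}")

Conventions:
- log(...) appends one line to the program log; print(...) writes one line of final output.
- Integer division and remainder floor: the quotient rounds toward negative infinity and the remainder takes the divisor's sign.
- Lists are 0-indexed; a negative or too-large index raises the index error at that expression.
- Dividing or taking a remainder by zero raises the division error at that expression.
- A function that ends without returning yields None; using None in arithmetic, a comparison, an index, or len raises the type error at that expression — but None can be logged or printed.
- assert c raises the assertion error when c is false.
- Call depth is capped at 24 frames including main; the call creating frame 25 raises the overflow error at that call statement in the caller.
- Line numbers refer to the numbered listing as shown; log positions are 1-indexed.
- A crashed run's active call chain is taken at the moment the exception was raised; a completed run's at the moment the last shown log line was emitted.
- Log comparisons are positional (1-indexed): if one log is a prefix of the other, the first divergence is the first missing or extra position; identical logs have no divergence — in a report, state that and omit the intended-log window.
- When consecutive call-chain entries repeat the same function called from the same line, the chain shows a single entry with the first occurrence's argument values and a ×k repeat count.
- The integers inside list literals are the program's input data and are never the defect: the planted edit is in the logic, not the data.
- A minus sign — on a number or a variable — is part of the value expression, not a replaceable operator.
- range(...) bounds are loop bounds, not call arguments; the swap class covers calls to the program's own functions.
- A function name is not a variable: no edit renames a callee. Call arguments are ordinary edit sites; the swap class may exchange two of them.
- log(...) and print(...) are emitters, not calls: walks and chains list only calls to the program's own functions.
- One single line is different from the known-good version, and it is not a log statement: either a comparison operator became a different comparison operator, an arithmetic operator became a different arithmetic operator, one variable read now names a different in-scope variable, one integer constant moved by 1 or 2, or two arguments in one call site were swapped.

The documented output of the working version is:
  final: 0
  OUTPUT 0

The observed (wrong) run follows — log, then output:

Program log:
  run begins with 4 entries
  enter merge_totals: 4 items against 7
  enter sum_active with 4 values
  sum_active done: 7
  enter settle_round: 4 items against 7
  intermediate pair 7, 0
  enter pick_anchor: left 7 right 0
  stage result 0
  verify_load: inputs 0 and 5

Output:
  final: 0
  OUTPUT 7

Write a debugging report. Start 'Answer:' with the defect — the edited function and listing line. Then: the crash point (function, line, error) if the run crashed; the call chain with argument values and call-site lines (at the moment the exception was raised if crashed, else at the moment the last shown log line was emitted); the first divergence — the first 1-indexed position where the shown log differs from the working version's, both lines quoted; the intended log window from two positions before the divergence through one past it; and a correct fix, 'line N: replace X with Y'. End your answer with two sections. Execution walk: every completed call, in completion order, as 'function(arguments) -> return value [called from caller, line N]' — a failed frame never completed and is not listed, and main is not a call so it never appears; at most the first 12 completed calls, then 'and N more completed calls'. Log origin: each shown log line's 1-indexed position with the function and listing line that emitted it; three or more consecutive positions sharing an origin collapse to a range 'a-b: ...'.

Answer: the defect is in main at line 45.
Key fact: No log line changed; the fault shows up purely in the output.
Call chain: main -> verify_load(0, 5) (called at line 43).
First divergence: none — the logs agree in full.
Execution walk:
  sum_active([6, 1, 7, 6]) -> 7  [called from merge_totals, line 26]
  settle_round([6, 1, 7, 6], 7) -> 0  [called from merge_totals, line 27]
  pick_anchor(7, 0) -> 0  [called from merge_totals, line 29]
  merge_totals([6, 1, 7, 6], 7) -> 0  [called from main, line 41]
  verify_load(0, 5) -> 0  [called from main, line 43]
Origin of each log line:
  1 — main, line 40
  2 — merge_totals, line 25
  3 — sum_active, line 2
  4 — sum_active, line 7
  5 — settle_round, line 11
  6 — merge_totals, line 28
  7 — pick_anchor, line 19
  8 — main, line 42
  9 — verify_load, line 32
A correct fix: line 45: replace `bound` with `step`.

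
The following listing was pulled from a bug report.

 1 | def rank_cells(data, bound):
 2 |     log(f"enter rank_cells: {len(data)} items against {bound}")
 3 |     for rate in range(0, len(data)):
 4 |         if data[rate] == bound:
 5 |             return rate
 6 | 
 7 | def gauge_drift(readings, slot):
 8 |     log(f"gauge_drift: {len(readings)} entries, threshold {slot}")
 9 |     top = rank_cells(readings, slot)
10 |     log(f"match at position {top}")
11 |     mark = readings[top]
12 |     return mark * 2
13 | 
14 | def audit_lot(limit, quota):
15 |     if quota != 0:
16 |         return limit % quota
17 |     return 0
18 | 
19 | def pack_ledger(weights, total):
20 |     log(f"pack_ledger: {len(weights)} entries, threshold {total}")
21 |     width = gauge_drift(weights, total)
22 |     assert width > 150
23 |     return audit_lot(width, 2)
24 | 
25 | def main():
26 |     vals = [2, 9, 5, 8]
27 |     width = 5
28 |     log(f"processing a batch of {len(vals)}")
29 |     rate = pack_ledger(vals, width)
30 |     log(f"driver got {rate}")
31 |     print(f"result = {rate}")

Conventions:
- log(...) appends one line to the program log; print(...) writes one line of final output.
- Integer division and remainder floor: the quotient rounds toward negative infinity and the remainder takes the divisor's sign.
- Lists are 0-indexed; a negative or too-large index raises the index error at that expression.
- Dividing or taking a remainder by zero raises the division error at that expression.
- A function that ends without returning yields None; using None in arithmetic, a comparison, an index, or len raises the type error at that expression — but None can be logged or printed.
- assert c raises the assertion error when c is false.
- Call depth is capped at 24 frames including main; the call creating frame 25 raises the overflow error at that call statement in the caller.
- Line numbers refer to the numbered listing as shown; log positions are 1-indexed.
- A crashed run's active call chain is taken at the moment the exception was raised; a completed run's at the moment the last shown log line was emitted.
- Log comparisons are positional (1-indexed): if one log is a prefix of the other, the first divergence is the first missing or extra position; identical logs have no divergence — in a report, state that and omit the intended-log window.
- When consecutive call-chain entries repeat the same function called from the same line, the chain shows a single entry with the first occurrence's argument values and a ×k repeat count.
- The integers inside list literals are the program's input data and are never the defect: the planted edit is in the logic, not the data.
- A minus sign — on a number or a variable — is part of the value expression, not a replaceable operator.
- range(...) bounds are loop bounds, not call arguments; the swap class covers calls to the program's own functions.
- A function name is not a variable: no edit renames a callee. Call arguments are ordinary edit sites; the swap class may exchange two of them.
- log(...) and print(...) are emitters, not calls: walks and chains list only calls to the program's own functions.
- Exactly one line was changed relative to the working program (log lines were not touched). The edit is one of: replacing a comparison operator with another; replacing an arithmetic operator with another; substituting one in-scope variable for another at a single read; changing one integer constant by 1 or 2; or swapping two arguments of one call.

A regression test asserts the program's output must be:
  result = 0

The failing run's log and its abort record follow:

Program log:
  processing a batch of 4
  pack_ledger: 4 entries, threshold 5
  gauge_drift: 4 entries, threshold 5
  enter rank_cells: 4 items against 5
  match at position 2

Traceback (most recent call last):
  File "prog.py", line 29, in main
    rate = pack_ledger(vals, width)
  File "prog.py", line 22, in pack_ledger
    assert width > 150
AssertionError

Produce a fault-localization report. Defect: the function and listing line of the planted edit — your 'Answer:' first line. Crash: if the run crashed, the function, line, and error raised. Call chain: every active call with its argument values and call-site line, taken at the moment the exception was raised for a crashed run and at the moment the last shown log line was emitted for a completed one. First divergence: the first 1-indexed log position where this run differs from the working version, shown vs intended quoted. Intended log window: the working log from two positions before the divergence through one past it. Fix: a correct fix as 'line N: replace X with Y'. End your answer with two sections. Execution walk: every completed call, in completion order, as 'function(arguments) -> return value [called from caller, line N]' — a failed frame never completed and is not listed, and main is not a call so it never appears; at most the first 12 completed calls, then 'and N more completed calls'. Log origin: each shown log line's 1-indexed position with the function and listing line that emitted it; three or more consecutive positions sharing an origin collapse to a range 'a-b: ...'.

Answer: the defect is in pack_ledger at line 22.
Key fact: The faulty run's log stops after 5 lines; the working version's next line would be 'driver got 0'.
Crash: pack_ledger, line 22, AssertionError.
Call chain: main -> pack_ledger([2, 9, 5, 8], 5) (called at line 29).
First divergence: position 6; the shown log stops at 5 lines while the working version next logs 'driver got 0'.
Intended log window:
  4: enter rank_cells: 4 items against 5
  5: match at position 2
  6: driver got 0
Execution walk:
  rank_cells([2, 9, 5, 8], 5) -> 2  [called from gauge_drift, line 9]
  gauge_drift([2, 9, 5, 8], 5) -> 10  [called from pack_ledger, line 21]
Log origin:
  1: emitted by main (line 28)
  2: emitted by pack_ledger (line 20)
  3: emitted by gauge_drift (line 8)
  4: emitted by rank_cells (line 2)
  5: emitted by gauge_drift (line 10)
A correct fix: line 22: replace `>` with `<=`.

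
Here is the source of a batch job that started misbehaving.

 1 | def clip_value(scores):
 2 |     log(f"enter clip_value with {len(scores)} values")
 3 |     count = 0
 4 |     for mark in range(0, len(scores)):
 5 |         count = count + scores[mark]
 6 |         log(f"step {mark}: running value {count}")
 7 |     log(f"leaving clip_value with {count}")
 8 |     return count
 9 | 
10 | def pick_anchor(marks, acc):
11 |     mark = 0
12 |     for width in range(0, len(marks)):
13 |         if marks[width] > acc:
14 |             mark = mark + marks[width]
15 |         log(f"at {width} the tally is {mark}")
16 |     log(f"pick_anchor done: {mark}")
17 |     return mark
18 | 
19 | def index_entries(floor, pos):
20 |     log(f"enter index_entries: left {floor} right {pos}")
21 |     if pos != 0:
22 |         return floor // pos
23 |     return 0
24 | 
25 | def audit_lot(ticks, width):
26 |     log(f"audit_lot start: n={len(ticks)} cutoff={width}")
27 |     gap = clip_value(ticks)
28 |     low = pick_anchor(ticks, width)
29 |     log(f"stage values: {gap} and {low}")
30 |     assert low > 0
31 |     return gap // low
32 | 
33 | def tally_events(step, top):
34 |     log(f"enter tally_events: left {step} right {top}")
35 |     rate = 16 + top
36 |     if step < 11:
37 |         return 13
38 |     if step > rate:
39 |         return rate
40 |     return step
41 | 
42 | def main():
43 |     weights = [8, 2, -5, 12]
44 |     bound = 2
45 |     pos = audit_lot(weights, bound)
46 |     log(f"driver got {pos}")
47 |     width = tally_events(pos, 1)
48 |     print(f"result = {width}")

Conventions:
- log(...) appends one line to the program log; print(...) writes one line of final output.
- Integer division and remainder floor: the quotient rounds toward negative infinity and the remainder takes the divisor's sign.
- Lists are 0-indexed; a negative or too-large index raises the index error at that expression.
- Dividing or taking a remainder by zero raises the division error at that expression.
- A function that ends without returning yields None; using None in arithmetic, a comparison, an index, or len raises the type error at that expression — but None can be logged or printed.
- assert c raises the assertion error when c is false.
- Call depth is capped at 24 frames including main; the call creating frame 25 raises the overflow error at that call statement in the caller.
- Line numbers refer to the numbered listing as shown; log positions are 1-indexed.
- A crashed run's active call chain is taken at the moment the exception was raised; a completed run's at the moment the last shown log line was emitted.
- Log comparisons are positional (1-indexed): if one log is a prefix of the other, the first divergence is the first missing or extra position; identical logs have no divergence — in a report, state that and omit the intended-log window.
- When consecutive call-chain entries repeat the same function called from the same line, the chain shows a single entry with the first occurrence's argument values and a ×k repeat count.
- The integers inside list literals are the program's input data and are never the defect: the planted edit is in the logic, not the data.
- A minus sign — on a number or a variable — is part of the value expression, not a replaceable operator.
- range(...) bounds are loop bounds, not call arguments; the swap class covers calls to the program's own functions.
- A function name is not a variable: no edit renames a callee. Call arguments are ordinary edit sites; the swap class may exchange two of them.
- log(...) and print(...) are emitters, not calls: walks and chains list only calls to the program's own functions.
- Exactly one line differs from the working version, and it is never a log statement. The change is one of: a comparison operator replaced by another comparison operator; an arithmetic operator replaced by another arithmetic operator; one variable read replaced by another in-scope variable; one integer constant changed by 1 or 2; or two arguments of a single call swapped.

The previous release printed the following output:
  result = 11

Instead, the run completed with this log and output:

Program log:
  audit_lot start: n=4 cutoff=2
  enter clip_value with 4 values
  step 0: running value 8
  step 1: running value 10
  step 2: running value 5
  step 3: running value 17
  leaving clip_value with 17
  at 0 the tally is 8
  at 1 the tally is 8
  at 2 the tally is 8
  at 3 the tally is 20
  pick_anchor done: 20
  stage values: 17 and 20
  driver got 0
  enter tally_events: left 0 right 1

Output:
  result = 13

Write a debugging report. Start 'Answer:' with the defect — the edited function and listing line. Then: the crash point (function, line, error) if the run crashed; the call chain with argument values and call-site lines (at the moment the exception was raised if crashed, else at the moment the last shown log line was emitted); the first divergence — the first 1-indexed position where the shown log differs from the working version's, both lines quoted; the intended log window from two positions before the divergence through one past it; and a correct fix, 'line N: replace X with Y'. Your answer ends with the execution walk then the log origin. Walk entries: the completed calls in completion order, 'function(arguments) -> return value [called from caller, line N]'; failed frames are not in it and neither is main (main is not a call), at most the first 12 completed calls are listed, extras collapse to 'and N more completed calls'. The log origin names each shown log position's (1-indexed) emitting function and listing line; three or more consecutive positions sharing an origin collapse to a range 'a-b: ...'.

Answer: the defect is in tally_events at line 37.
Key fact: The two runs log identically and part ways only at the printed values.
Call chain: main -> tally_events(0, 1) (called at line 47).
First divergence: there is none — every log position agrees.
Execution walk:
  clip_value([8, 2, -5, 12]) -> 17  [called from audit_lot, line 27]
  pick_anchor([8, 2, -5, 12], 2) -> 20  [called from audit_lot, line 28]
  audit_lot([8, 2, -5, 12], 2) -> 0  [called from main, line 45]
  tally_events(0, 1) -> 13  [called from main, line 47]
Origin of each log line:
  1: emitted by audit_lot (line 26)
  2: emitted by clip_value (line 2)
  3-6: emitted by clip_value (line 6)
  7: emitted by clip_value (line 7)
  8-11: emitted by pick_anchor (line 15)
  12: emitted by pick_anchor (line 16)
  13: emitted by audit_lot (line 29)
  14: emitted by main (line 46)
  15: emitted by tally_events (line 34)
A correct fix: line 37: replace `13` with `11`.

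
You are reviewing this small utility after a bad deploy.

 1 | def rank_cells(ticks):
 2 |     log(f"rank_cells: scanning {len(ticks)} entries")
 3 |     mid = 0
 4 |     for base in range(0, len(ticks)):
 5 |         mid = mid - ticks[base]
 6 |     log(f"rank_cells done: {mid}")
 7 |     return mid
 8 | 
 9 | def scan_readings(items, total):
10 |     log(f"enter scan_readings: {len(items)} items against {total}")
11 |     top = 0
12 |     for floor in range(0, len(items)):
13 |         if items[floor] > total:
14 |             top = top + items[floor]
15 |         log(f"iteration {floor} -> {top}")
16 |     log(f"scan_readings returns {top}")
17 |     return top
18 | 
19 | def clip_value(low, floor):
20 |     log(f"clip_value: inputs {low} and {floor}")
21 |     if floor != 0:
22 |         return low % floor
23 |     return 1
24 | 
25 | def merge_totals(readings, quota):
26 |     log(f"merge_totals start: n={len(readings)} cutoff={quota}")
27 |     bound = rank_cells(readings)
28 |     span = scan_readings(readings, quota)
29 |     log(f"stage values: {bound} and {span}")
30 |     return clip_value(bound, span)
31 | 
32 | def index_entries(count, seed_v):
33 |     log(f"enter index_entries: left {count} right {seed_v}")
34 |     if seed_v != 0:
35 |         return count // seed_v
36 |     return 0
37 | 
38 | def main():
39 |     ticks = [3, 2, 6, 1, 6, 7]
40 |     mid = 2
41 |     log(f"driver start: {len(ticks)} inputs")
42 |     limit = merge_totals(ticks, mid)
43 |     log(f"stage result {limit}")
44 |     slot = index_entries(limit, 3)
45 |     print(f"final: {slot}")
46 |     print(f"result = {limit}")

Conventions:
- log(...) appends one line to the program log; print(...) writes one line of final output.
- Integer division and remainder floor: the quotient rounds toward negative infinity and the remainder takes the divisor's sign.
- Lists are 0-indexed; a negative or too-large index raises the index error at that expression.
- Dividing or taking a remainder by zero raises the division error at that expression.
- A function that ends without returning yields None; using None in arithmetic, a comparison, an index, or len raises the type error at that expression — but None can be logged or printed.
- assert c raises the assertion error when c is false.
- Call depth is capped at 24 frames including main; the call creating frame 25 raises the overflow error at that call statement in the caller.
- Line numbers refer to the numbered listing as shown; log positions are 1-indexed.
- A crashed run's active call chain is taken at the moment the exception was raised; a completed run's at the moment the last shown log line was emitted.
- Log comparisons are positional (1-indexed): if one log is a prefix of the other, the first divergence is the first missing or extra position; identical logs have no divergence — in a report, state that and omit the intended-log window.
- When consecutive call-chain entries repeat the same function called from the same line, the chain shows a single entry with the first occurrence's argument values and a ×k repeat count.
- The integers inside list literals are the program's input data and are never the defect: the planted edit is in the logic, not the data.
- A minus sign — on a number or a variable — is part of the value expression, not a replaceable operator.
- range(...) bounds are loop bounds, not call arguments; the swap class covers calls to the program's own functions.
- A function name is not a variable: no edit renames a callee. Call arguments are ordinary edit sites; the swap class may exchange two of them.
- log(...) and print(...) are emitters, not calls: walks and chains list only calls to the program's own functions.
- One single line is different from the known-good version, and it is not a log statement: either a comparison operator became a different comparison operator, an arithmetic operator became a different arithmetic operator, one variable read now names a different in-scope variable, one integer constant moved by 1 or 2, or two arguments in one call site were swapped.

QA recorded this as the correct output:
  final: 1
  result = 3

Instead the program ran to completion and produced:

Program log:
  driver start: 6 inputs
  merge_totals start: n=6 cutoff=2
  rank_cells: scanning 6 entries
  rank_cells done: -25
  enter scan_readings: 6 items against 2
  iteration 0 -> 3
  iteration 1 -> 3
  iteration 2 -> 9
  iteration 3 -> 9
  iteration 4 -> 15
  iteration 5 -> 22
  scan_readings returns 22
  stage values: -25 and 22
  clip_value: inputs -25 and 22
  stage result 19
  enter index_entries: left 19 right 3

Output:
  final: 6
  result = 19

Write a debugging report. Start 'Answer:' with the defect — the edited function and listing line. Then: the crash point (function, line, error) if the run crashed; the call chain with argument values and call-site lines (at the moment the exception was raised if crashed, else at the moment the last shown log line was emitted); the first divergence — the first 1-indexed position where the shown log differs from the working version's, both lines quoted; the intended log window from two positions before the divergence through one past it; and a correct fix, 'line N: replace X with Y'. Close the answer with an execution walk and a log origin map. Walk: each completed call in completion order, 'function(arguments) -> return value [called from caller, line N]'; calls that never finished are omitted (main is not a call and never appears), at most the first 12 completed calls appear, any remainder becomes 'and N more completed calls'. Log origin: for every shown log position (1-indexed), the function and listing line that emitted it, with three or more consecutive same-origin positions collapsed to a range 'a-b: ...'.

Answer: the defect is in rank_cells at line 5.
Core observation: Everything matches until log position 4, which reads 'rank_cells done: -25' in place of 'rank_cells done: 25'.
Call chain: main -> index_entries(19, 3) (called at line 44).
First divergence: at position 4 the run shows 'rank_cells done: -25' where the working version logs 'rank_cells done: 25'.
Intended log window:
  2: merge_totals start: n=6 cutoff=2
  3: rank_cells: scanning 6 entries
  4: rank_cells done: 25
  5: enter scan_readings: 6 items against 2
Execution walk:
  rank_cells([3, 2, 6, 1, 6, 7]) -> -25  [called from merge_totals, line 27]
  scan_readings([3, 2, 6, 1, 6, 7], 2) -> 22  [called from merge_totals, line 28]
  clip_value(-25, 22) -> 19  [called from merge_totals, line 30]
  merge_totals([3, 2, 6, 1, 6, 7], 2) -> 19  [called from main, line 42]
  index_entries(19, 3) -> 6  [called from main, line 44]
Origin of each log line:
  1: emitted by main (line 41)
  2: emitted by merge_totals (line 26)
  3: emitted by rank_cells (line 2)
  4: emitted by rank_cells (line 6)
  5: emitted by scan_readings (line 10)
  6-11: emitted by scan_readings (line 15)
  12: emitted by scan_readings (line 16)
  13: emitted by merge_totals (line 29)
  14: emitted by clip_value (line 20)
  15: emitted by main (line 43)
  16: emitted by index_entries (line 33)
A correct fix: line 5: replace `-` with `+`.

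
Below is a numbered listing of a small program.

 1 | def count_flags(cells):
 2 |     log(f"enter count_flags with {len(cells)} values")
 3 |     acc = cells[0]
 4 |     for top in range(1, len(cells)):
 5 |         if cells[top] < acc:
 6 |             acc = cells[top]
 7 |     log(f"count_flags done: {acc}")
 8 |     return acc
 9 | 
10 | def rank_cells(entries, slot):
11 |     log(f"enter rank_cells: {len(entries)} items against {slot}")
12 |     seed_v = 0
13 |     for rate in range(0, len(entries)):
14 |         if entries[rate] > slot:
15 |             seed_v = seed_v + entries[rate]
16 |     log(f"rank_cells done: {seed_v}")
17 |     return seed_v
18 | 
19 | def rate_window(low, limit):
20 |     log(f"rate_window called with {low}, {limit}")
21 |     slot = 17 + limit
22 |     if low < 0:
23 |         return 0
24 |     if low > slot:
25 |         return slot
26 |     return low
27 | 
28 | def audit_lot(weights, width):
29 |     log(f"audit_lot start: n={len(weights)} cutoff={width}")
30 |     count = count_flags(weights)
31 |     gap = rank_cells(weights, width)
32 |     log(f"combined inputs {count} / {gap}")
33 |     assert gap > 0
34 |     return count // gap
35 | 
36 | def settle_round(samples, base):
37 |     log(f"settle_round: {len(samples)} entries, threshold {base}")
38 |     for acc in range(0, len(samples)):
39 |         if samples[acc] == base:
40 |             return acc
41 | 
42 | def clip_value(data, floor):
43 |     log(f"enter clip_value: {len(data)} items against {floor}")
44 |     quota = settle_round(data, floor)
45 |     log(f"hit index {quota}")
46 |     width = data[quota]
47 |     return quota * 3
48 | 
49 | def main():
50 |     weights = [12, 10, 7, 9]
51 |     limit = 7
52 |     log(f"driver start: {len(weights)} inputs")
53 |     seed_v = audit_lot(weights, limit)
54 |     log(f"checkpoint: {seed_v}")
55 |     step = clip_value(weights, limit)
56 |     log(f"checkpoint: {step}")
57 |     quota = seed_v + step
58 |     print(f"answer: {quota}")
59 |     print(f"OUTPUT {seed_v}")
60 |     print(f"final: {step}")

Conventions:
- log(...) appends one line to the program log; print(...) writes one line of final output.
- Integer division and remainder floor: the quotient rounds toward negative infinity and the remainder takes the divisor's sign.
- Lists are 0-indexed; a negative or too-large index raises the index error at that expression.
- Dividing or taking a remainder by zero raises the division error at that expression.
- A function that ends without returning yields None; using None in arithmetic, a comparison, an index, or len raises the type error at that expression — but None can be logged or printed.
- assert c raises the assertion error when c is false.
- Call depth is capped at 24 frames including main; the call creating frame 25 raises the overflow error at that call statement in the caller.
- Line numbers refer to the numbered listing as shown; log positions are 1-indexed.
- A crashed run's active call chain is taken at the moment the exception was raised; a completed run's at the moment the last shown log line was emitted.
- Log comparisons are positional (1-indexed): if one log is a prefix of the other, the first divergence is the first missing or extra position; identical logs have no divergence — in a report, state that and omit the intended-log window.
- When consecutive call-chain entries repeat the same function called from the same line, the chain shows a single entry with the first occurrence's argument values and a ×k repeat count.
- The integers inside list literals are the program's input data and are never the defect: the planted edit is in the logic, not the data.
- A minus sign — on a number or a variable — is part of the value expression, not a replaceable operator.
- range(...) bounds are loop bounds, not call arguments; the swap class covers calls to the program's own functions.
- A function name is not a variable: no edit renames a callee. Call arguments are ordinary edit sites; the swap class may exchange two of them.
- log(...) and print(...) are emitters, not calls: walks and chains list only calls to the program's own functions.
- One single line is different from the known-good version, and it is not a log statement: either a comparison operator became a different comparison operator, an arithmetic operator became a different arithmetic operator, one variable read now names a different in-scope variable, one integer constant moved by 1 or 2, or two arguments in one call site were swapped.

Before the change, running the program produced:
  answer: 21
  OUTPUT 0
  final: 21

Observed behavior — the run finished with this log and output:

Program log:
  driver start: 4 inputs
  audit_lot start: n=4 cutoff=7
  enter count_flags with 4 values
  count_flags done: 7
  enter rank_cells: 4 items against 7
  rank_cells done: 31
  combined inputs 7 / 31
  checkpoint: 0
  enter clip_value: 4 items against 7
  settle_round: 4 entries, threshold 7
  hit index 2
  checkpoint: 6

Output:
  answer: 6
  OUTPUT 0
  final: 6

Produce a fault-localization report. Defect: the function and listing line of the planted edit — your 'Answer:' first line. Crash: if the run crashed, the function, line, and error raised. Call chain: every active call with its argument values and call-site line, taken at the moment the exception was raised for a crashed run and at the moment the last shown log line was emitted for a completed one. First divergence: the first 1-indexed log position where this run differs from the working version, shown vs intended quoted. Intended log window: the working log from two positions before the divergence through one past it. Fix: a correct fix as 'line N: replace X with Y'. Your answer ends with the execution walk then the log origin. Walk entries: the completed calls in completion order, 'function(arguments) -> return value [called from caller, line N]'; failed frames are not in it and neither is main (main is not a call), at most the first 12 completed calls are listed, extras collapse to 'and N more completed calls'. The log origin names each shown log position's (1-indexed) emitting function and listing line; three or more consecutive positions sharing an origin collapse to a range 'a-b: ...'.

Answer: the defect is in clip_value at line 47.
Key fact: The log first diverges at position 12: the faulty run prints 'checkpoint: 6' where the working version prints 'checkpoint: 21'.
Call chain: main.
First divergence: at position 12 the run shows 'checkpoint: 6' where the working version logs 'checkpoint: 21'.
Intended log window:
  10: settle_round: 4 entries, threshold 7
  11: hit index 2
  12: checkpoint: 21
Execution walk:
  count_flags([12, 10, 7, 9]) -> 7  [called from audit_lot, line 30]
  rank_cells([12, 10, 7, 9], 7) -> 31  [called from audit_lot, line 31]
  audit_lot([12, 10, 7, 9], 7) -> 0  [called from main, line 53]
  settle_round([12, 10, 7, 9], 7) -> 2  [called from clip_value, line 44]
  clip_value([12, 10, 7, 9], 7) -> 6  [called from main, line 55]
Log origin:
  1 — main, line 52
  2 — audit_lot, line 29
  3 — count_flags, line 2
  4 — count_flags, line 7
  5 — rank_cells, line 11
  6 — rank_cells, line 16
  7 — audit_lot, line 32
  8 — main, line 54
  9 — clip_value, line 43
  10 — settle_round, line 37
  11 — clip_value, line 45
  12 — main, line 56
A correct fix: line 47: replace `quota` with `width`.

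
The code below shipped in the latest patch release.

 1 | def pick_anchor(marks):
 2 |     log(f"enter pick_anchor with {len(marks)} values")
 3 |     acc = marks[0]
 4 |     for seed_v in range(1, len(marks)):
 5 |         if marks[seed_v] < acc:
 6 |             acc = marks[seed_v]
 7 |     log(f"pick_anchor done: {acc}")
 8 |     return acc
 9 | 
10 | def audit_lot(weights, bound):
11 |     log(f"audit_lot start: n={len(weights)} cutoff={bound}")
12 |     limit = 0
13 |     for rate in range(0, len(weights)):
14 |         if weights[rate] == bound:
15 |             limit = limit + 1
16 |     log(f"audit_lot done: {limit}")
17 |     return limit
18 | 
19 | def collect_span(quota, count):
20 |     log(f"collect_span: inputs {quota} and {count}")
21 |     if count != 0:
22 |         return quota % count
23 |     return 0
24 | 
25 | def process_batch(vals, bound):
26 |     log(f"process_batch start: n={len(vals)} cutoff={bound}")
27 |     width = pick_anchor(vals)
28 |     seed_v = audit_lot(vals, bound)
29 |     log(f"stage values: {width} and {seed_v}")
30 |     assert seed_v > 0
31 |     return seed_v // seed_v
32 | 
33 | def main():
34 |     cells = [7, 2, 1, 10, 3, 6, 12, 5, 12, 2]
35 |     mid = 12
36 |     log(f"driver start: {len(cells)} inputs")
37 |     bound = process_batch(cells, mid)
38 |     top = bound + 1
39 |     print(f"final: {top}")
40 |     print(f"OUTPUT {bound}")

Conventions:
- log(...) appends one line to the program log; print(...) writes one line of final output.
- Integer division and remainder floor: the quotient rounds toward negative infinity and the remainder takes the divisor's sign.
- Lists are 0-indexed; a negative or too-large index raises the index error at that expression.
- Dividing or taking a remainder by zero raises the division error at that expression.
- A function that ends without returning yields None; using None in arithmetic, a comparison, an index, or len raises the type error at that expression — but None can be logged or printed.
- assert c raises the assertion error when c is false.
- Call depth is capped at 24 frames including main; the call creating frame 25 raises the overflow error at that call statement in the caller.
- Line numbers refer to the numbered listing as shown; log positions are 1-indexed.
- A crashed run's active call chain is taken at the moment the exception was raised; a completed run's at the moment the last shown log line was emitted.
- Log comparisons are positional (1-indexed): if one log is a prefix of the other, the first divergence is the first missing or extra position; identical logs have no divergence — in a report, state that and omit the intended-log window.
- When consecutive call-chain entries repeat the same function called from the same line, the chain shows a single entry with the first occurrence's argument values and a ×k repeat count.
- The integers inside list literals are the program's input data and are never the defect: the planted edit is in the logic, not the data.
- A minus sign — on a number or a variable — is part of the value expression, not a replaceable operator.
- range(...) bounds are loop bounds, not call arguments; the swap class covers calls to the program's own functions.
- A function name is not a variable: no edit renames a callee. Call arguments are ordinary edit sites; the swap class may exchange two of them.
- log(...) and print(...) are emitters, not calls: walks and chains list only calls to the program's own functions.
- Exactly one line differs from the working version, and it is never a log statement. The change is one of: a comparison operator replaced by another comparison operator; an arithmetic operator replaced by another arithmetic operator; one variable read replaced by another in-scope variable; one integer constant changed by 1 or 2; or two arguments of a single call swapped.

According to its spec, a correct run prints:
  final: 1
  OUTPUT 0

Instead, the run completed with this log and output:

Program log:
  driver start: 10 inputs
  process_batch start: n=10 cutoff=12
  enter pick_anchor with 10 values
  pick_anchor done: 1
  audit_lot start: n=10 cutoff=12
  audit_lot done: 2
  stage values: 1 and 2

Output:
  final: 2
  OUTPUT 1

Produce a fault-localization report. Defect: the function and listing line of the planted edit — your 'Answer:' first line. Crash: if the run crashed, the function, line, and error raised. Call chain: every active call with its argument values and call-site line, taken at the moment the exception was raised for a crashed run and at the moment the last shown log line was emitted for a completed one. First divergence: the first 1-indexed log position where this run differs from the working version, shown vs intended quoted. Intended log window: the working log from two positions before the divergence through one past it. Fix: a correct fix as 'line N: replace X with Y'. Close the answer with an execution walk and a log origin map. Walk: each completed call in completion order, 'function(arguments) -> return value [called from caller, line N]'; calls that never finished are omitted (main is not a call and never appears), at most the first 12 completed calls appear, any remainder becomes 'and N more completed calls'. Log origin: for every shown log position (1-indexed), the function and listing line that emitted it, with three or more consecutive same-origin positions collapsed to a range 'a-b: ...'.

Answer: the defect is in process_batch at line 31.
Core observation: The two runs log identically and part ways only at the printed values.
Call chain: main -> process_batch([7, 2, 1, 10, 3, 6, 12, 5, 12, 2], 12) (called at line 37).
First divergence: there is none — every log position agrees.
Execution walk:
  pick_anchor([7, 2, 1, 10, 3, 6, 12, 5, 12, 2]) -> 1  [called from process_batch, line 27]
  audit_lot([7, 2, 1, 10, 3, 6, 12, 5, 12, 2], 12) -> 2  [called from process_batch, line 28]
  process_batch([7, 2, 1, 10, 3, 6, 12, 5, 12, 2], 12) -> 1  [called from main, line 37]
Origin of each log line:
  1 — main, line 36
  2 — process_batch, line 26
  3 — pick_anchor, line 2
  4 — pick_anchor, line 7
  5 — audit_lot, line 11
  6 — audit_lot, line 16
  7 — process_batch, line 29
A correct fix: line 31: replace `seed_v // seed_v` with `width // seed_v`.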